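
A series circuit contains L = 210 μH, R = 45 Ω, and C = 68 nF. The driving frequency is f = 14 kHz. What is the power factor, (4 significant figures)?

0.2896

ω = 2πf = 87960 rad/s
X_L = ωL = 18.47 Ω
X_C = 1/(ωC) = 167.2 Ω
Net reactance X = X_L − X_C = -148.7 Ω
Z = 45.00 − j148.7 Ω
|Z| = √(45.00² + 148.7²) = 155.4 Ω
∠Z = arctan(-148.7/45.00) = -73.16°
cos φ = cos(-73.16°) = 0.2896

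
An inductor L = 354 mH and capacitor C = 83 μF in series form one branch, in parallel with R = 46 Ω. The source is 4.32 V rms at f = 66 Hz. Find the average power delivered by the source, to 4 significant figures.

405.7 mW

ω = 2πf = 414.7 rad/s
X_L = ωL = 146.8 Ω
X_C = 1/(ωC) = 29.05 Ω
Branch 1: Z₁ = R = 46.00 Ω
Branch 2 (series LC): Z₂ = j(X_L − X_C) = j117.7 Ω
Parallel: Z = Z₁Z₂/(Z₁+Z₂), |Z| = 42.85 Ω, ∠Z = 21.34°
I = V/|Z| = 100.8 mA
P = VI cos φ = 4.32 × 0.1008 × cos(21.34°) = 405.7 mW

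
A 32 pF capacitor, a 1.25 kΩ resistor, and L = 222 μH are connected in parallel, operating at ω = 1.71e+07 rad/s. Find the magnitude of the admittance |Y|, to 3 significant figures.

849 μS

X_L = ωL = 3800 Ω
X_C = 1/(ωC) = 1830 Ω
Parallel: admittances add. Y = 1/R + 1/(jωL) + jωC
Y = (0.000800 + j0.000284) S
|Y| = 0.000849 S → |Z| = 1/|Y| = 1180 Ω, ∠Z = −∠Y = -19.5°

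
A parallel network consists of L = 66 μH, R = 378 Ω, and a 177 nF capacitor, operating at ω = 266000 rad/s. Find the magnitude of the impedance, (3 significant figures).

X_L = ωL = 17.6 Ω
X_C = 1/(ωC) = 21.2 Ω
Parallel: admittances add. Y = 1/R + 1/(jωL) + jωC
Y = (0.00265 − j0.00988) S
|Y| = 0.0102 S → |Z| = 1/|Y| = 97.8 Ω, ∠Z = −∠Y = 75.0°

97.8 Ω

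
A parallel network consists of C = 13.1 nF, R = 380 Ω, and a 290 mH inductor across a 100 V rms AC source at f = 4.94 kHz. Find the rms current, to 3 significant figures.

265 mA

ω = 2πf = 31040 rad/s
X_L = ωL = 9000 Ω
X_C = 1/(ωC) = 2460 Ω
Parallel: admittances add. Y = 1/R + 1/(jωL) + jωC
Y = (0.00263 + j0.000296) S
|Y| = 0.00265 S → |Z| = 1/|Y| = 378 Ω, ∠Z = −∠Y = -6.41°
I = V/|Z| = 100/378 = 265 mA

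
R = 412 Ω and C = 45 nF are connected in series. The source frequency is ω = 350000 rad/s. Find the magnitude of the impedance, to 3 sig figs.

417 Ω

X_C = 1/(ωC) = 63.5 Ω
Z = 412 − j63.5 Ω
|Z| = √(412² + 63.5²) = 417 Ω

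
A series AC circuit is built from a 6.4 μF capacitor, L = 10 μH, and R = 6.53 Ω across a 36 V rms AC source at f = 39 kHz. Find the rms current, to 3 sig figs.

5.31 A

ω = 2πf = 245000 rad/s
X_L = ωL = 2.45 Ω
X_C = 1/(ωC) = 0.638 Ω
Net reactance X = X_L − X_C = 1.81 Ω
Z = 6.53 + j1.81 Ω
|Z| = √(6.53² + 1.81²) = 6.78 Ω
I = V/|Z| = 36/6.78 = 5.31 A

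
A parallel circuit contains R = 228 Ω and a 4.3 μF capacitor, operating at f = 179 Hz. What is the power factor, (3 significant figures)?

0.672

ω = 2πf = 1125 rad/s
X_C = 1/(ωC) = 207 Ω
Parallel: admittances add. Y = 1/R + jωC
Y = (0.00439 + j0.00484) S
|Y| = 0.00653 S → |Z| = 1/|Y| = 153 Ω, ∠Z = −∠Y = -47.8°
cos φ = cos(-47.8°) = 0.672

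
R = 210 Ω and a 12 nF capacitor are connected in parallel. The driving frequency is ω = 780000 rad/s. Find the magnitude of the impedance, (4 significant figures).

X_C = 1/(ωC) = 106.8 Ω
Parallel: admittances add. Y = 1/R + jωC
Y = (0.004762 + j0.009360) S
|Y| = 0.01050 S → |Z| = 1/|Y| = 95.22 Ω, ∠Z = −∠Y = -63.04°

95.22 Ω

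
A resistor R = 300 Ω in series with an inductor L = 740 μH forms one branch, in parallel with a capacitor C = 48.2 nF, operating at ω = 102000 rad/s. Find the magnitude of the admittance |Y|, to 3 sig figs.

X_L = ωL = 75.5 Ω
X_C = 1/(ωC) = 203 Ω
Branch 1 (R+jX_L): Z₁ = 300 + j75.5 Ω, |Z₁| = 309 Ω
Branch 2 (−jX_C): Z₂ = −j203 Ω
Parallel: Z = Z₁Z₂/(Z₁+Z₂), |Z| = 193 Ω, ∠Z = -52.8°
|Y| = 1/|Z| = 5.18 mS

5.18 mS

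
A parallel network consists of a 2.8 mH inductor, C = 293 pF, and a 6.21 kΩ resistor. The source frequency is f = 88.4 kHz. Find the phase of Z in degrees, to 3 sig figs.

ω = 2πf = 555400 rad/s
X_L = ωL = 1560 Ω
X_C = 1/(ωC) = 6140 Ω
Parallel: admittances add. Y = 1/R + 1/(jωL) + jωC
Y = (0.000161 − j0.000480) S
|Y| = 0.000507 S → |Z| = 1/|Y| = 1970 Ω, ∠Z = −∠Y = 71.5°

71.5°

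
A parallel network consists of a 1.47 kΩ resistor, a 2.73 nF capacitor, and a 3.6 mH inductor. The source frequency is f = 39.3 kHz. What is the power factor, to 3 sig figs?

ω = 2πf = 246900 rad/s
X_L = ωL = 889 Ω
X_C = 1/(ωC) = 1480 Ω
Parallel: admittances add. Y = 1/R + 1/(jωL) + jωC
Y = (0.000680 − j0.000451) S
|Y| = 0.000816 S → |Z| = 1/|Y| = 1230 Ω, ∠Z = −∠Y = 33.5°
cos φ = cos(33.5°) = 0.834

0.834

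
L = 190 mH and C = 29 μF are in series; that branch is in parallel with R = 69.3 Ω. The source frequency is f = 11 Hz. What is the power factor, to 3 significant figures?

ω = 2πf = 69.12 rad/s
X_L = ωL = 13.1 Ω
X_C = 1/(ωC) = 499 Ω
Branch 1: Z₁ = R = 69.3 Ω
Branch 2 (series LC): Z₂ = j(X_L − X_C) = −j486 Ω
Parallel: Z = Z₁Z₂/(Z₁+Z₂), |Z| = 68.6 Ω, ∠Z = -8.12°
cos φ = cos(-8.12°) = 0.990

0.990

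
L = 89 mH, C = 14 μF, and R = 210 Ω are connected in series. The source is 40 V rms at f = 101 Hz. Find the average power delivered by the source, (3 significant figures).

7.11 W

ω = 2πf = 634.6 rad/s
X_L = ωL = 56.5 Ω
X_C = 1/(ωC) = 113 Ω
Net reactance X = X_L − X_C = -56.1 Ω
Z = 210 − j56.1 Ω
|Z| = √(210² + 56.1²) = 217 Ω
∠Z = arctan(-56.1/210) = -15.0°
I = V/|Z| = 184 mA
P = VI cos φ = 40 × 0.184 × cos(-15.0°) = 7.11 W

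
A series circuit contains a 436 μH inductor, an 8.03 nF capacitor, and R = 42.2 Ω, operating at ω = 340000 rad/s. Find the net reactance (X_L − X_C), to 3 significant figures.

-218 Ω

X_L = ωL = 148 Ω
X_C = 1/(ωC) = 366 Ω
X = 148 − 366 = -218 Ω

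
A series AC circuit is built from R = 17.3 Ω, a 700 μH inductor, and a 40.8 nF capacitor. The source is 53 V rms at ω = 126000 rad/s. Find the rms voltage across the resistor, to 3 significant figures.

X_L = ωL = 88.2 Ω
X_C = 1/(ωC) = 195 Ω
Net reactance X = X_L − X_C = -106 Ω
Z = 17.3 − j106 Ω
|Z| = √(17.3² + 106²) = 108 Ω
I = V/|Z| = 492 mA
V_R = I·|Z_R| = 0.492 × 17.3 = 8.51 V

8.51 V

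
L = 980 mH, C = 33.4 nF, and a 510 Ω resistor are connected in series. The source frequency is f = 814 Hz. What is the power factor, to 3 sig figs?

0.518

ω = 2πf = 5115 rad/s
X_L = ωL = 5010 Ω
X_C = 1/(ωC) = 5850 Ω
Net reactance X = X_L − X_C = -842 Ω
Z = 510 − j842 Ω
|Z| = √(510² + 842²) = 984 Ω
∠Z = arctan(-842/510) = -58.8°
cos φ = cos(-58.8°) = 0.518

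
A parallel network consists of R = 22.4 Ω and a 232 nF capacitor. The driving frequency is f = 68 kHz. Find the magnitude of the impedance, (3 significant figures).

9.20 Ω

ω = 2πf = 427300 rad/s
X_C = 1/(ωC) = 10.1 Ω
Parallel: admittances add. Y = 1/R + jωC
Y = (0.0446 + j0.0991) S
|Y| = 0.109 S → |Z| = 1/|Y| = 9.20 Ω, ∠Z = −∠Y = -65.8°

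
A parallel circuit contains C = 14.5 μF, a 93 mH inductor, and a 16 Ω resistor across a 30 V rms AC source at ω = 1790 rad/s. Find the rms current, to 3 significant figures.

1.97 A

X_L = ωL = 166 Ω
X_C = 1/(ωC) = 38.5 Ω
Parallel: admittances add. Y = 1/R + 1/(jωL) + jωC
Y = (0.0625 + j0.0199) S
|Y| = 0.0656 S → |Z| = 1/|Y| = 15.2 Ω, ∠Z = −∠Y = -17.7°
I = V/|Z| = 30/15.2 = 1.97 A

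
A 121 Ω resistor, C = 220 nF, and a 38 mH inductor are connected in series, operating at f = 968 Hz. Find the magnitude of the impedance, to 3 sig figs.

ω = 2πf = 6082 rad/s
X_L = ωL = 231 Ω
X_C = 1/(ωC) = 747 Ω
Net reactance X = X_L − X_C = -516 Ω
Z = 121 − j516 Ω
|Z| = √(121² + 516²) = 530 Ω

530 Ω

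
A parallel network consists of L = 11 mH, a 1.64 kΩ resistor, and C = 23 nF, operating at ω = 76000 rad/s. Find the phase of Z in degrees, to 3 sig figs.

-42.1°

X_L = ωL = 836 Ω
X_C = 1/(ωC) = 572 Ω
Parallel: admittances add. Y = 1/R + 1/(jωL) + jωC
Y = (0.000610 + j0.000552) S
|Y| = 0.000822 S → |Z| = 1/|Y| = 1220 Ω, ∠Z = −∠Y = -42.1°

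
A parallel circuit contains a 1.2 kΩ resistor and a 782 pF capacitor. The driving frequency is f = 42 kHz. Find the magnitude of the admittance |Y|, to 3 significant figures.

ω = 2πf = 263900 rad/s
X_C = 1/(ωC) = 4850 Ω
Parallel: admittances add. Y = 1/R + jωC
Y = (0.000833 + j0.000206) S
|Y| = 0.000859 S → |Z| = 1/|Y| = 1160 Ω, ∠Z = −∠Y = -13.9°

859 μS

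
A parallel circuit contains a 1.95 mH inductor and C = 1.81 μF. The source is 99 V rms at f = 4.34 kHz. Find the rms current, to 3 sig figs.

ω = 2πf = 27270 rad/s
X_L = ωL = 53.2 Ω
X_C = 1/(ωC) = 20.3 Ω
Parallel: admittances add. Y = 1/(jωL) + jωC
Y = (0 + j0.0306) S
|Y| = 0.0306 S → |Z| = 1/|Y| = 32.7 Ω, ∠Z = −∠Y = -90.0°
I = V/|Z| = 99/32.7 = 3.02 A

3.02 A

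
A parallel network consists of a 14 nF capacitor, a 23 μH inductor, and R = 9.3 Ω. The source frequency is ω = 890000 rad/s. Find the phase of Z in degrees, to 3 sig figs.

18.7°

X_L = ωL = 20.5 Ω
X_C = 1/(ωC) = 80.3 Ω
Parallel: admittances add. Y = 1/R + 1/(jωL) + jωC
Y = (0.108 − j0.0364) S
|Y| = 0.114 S → |Z| = 1/|Y| = 8.81 Ω, ∠Z = −∠Y = 18.7°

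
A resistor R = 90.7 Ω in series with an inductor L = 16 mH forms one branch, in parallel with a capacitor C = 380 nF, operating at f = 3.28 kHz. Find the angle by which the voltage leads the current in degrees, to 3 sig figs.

-81.2°

ω = 2πf = 20610 rad/s
X_L = ωL = 330 Ω
X_C = 1/(ωC) = 128 Ω
Branch 1 (R+jX_L): Z₁ = 90.7 + j330 Ω, |Z₁| = 342 Ω
Branch 2 (−jX_C): Z₂ = −j128 Ω
Parallel: Z = Z₁Z₂/(Z₁+Z₂), |Z| = 197 Ω, ∠Z = -81.2°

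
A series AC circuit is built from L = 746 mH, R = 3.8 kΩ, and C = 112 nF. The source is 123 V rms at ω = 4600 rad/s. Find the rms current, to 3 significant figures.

30.1 mA

X_L = ωL = 3430 Ω
X_C = 1/(ωC) = 1940 Ω
Net reactance X = X_L − X_C = 1490 Ω
Z = 3800 + j1490 Ω
|Z| = √(3800² + 1490²) = 4080 Ω
I = V/|Z| = 123/4080 = 30.1 mA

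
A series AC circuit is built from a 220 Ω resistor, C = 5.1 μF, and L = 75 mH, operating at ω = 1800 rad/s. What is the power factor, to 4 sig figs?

0.9931

X_L = ωL = 135.0 Ω
X_C = 1/(ωC) = 108.9 Ω
Net reactance X = X_L − X_C = 26.07 Ω
Z = 220.0 + j26.07 Ω
|Z| = √(220.0² + 26.07²) = 221.5 Ω
∠Z = arctan(26.07/220.0) = 6.757°
cos φ = cos(6.757°) = 0.9931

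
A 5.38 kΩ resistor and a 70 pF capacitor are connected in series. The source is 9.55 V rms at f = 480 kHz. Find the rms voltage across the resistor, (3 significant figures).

7.17 V

ω = 2πf = 3.016e+06 rad/s
X_C = 1/(ωC) = 4740 Ω
Z = 5380 − j4740 Ω
|Z| = √(5380² + 4740²) = 7170 Ω
I = V/|Z| = 1.33 mA
V_R = I·|Z_R| = 0.00133 × 5380 = 7.17 V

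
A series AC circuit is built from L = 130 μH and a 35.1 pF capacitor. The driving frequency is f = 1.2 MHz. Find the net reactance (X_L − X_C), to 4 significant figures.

ω = 2πf = 7.54e+06 rad/s
X_L = ωL = 980.2 Ω
X_C = 1/(ωC) = 3779 Ω
X = 980.2 − 3779 = -2798 Ω

-2798 Ω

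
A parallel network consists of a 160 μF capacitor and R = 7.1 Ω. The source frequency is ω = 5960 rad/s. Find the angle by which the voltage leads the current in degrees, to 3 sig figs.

X_C = 1/(ωC) = 1.05 Ω
Parallel: admittances add. Y = 1/R + jωC
Y = (0.141 + j0.954) S
|Y| = 0.964 S → |Z| = 1/|Y| = 1.04 Ω, ∠Z = −∠Y = -81.6°

-81.6°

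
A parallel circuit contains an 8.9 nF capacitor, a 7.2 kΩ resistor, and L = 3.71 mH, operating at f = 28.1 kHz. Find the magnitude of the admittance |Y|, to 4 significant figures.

ω = 2πf = 176600 rad/s
X_L = ωL = 655.0 Ω
X_C = 1/(ωC) = 636.4 Ω
Parallel: admittances add. Y = 1/R + 1/(jωL) + jωC
Y = (0.0001389 + j4.471e-05) S
|Y| = 0.0001459 S → |Z| = 1/|Y| = 6854 Ω, ∠Z = −∠Y = -17.84°

145.9 μS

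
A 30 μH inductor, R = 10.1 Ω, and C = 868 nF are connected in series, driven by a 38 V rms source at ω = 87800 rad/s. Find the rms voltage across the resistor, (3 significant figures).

26.4 V

X_L = ωL = 2.63 Ω
X_C = 1/(ωC) = 13.1 Ω
Net reactance X = X_L − X_C = -10.5 Ω
Z = 10.1 − j10.5 Ω
|Z| = √(10.1² + 10.5²) = 14.6 Ω
I = V/|Z| = 2.61 A
V_R = I·|Z_R| = 2.61 × 10.1 = 26.4 V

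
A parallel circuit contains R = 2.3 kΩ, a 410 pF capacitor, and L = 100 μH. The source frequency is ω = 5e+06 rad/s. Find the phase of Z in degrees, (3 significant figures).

X_L = ωL = 500 Ω
X_C = 1/(ωC) = 488 Ω
Parallel: admittances add. Y = 1/R + 1/(jωL) + jωC
Y = (0.000435 + j5e-05) S
|Y| = 0.000438 S → |Z| = 1/|Y| = 2280 Ω, ∠Z = −∠Y = -6.56°

-6.56°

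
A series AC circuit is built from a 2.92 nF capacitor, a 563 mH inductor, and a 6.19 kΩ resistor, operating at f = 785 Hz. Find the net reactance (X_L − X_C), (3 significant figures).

ω = 2πf = 4932 rad/s
X_L = ωL = 2780 Ω
X_C = 1/(ωC) = 69400 Ω
X = 2780 − 69400 = -66700 Ω

-66700 Ω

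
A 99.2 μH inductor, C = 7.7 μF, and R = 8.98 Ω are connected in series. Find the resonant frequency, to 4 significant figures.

ω₀ = 1/√(LC) = 1/√(9.92e-05 × 7.7e-06) = 36180 rad/s
f₀ = ω₀/(2π) = 5.759 kHz

5.759 kHz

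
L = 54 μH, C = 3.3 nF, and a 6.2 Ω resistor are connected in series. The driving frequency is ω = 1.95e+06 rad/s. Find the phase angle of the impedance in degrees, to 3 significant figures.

-82.9°

X_L = ωL = 105 Ω
X_C = 1/(ωC) = 155 Ω
Net reactance X = X_L − X_C = -50.1 Ω
Z = 6.20 − j50.1 Ω
|Z| = √(6.20² + 50.1²) = 50.5 Ω
∠Z = arctan(-50.1/6.20) = -82.9°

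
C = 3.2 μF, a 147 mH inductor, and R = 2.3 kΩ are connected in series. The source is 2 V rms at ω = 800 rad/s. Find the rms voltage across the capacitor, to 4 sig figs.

0.3373 V

X_L = ωL = 117.6 Ω
X_C = 1/(ωC) = 390.6 Ω
Net reactance X = X_L − X_C = -273.0 Ω
Z = 2300 − j273.0 Ω
|Z| = √(2300² + 273.0²) = 2316 Ω
I = V/|Z| = 863.5 μA
V_C = I·|Z_C| = 0.0008635 × 390.6 = 0.3373 V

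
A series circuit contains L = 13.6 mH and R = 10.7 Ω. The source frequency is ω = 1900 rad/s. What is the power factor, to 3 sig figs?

0.383

X_L = ωL = 25.8 Ω
Z = 10.7 + j25.8 Ω
|Z| = √(10.7² + 25.8²) = 28.0 Ω
∠Z = arctan(25.8/10.7) = 67.5°
cos φ = cos(67.5°) = 0.383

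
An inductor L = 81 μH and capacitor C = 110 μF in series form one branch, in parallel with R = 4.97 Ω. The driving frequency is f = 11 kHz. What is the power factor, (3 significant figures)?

ω = 2πf = 69120 rad/s
X_L = ωL = 5.60 Ω
X_C = 1/(ωC) = 0.132 Ω
Branch 1: Z₁ = R = 4.97 Ω
Branch 2 (series LC): Z₂ = j(X_L − X_C) = j5.47 Ω
Parallel: Z = Z₁Z₂/(Z₁+Z₂), |Z| = 3.68 Ω, ∠Z = 42.3°
cos φ = cos(42.3°) = 0.740

0.740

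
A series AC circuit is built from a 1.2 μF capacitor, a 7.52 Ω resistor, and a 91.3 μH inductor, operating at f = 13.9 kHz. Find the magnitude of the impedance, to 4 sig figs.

ω = 2πf = 87340 rad/s
X_L = ωL = 7.974 Ω
X_C = 1/(ωC) = 9.542 Ω
Net reactance X = X_L − X_C = -1.568 Ω
Z = 7.520 − j1.568 Ω
|Z| = √(7.520² + 1.568²) = 7.682 Ω

7.682 Ω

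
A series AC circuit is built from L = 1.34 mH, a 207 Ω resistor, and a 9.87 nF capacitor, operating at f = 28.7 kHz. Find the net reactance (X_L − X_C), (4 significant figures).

-320.2 Ω

ω = 2πf = 180300 rad/s
X_L = ωL = 241.6 Ω
X_C = 1/(ωC) = 561.9 Ω
X = 241.6 − 561.9 = -320.2 Ω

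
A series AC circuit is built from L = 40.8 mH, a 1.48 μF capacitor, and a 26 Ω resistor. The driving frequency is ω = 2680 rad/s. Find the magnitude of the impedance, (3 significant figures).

X_L = ωL = 109 Ω
X_C = 1/(ωC) = 252 Ω
Net reactance X = X_L − X_C = -143 Ω
Z = 26.0 − j143 Ω
|Z| = √(26.0² + 143²) = 145 Ω

145 Ω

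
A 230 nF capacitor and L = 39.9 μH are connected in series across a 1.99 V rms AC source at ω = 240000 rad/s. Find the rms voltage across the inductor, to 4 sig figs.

2.231 V

X_L = ωL = 9.576 Ω
X_C = 1/(ωC) = 18.12 Ω
Net reactance X = X_L − X_C = -8.540 Ω
Z = − j8.540 Ω
|Z| = √(0² + 8.540²) = 8.540 Ω
I = V/|Z| = 233.0 mA
V_L = I·|Z_L| = 0.2330 × 9.576 = 2.231 V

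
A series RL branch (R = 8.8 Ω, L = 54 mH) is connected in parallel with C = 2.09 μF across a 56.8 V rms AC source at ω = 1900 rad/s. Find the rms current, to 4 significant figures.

327.4 mA

X_L = ωL = 102.6 Ω
X_C = 1/(ωC) = 251.8 Ω
Branch 1 (R+jX_L): Z₁ = 8.800 + j102.6 Ω, |Z₁| = 103.0 Ω
Branch 2 (−jX_C): Z₂ = −j251.8 Ω
Parallel: Z = Z₁Z₂/(Z₁+Z₂), |Z| = 173.5 Ω, ∠Z = 81.72°
I = V/|Z| = 56.8/173.5 = 327.4 mA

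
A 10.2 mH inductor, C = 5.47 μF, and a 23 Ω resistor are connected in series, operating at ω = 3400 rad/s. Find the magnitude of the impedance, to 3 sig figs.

X_L = ωL = 34.7 Ω
X_C = 1/(ωC) = 53.8 Ω
Net reactance X = X_L − X_C = -19.1 Ω
Z = 23.0 − j19.1 Ω
|Z| = √(23.0² + 19.1²) = 29.9 Ω

29.9 Ω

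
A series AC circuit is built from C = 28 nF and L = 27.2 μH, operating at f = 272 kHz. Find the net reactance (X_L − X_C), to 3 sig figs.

ω = 2πf = 1.709e+06 rad/s
X_L = ωL = 46.5 Ω
X_C = 1/(ωC) = 20.9 Ω
X = 46.5 − 20.9 = 25.6 Ω

25.6 Ω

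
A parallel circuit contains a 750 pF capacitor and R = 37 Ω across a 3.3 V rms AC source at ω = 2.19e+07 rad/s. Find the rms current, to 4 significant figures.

104.4 mA

X_C = 1/(ωC) = 60.88 Ω
Parallel: admittances add. Y = 1/R + jωC
Y = (0.02703 + j0.01642) S
|Y| = 0.03163 S → |Z| = 1/|Y| = 31.62 Ω, ∠Z = −∠Y = -31.29°
I = V/|Z| = 3.3/31.62 = 104.4 mA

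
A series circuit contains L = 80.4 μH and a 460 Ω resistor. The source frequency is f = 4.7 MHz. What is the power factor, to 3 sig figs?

ω = 2πf = 2.953e+07 rad/s
X_L = ωL = 2370 Ω
Z = 460 + j2370 Ω
|Z| = √(460² + 2370²) = 2420 Ω
∠Z = arctan(2370/460) = 79.0°
cos φ = cos(79.0°) = 0.190

0.190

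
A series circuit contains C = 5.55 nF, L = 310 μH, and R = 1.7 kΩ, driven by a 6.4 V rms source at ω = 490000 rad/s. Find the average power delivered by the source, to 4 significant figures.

23.71 mW

X_L = ωL = 151.9 Ω
X_C = 1/(ωC) = 367.7 Ω
Net reactance X = X_L − X_C = -215.8 Ω
Z = 1700 − j215.8 Ω
|Z| = √(1700² + 215.8²) = 1714 Ω
∠Z = arctan(-215.8/1700) = -7.235°
I = V/|Z| = 3.735 mA
P = VI cos φ = 6.4 × 0.003735 × cos(-7.235°) = 23.71 mW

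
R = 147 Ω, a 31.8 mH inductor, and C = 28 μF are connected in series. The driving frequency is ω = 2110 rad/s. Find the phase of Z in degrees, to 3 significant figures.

X_L = ωL = 67.1 Ω
X_C = 1/(ωC) = 16.9 Ω
Net reactance X = X_L − X_C = 50.2 Ω
Z = 147 + j50.2 Ω
|Z| = √(147² + 50.2²) = 155 Ω
∠Z = arctan(50.2/147) = 18.8°

18.8°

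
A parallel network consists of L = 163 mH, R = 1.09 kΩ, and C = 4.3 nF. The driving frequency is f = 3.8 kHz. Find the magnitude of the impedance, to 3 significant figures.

1070 Ω

ω = 2πf = 23880 rad/s
X_L = ωL = 3890 Ω
X_C = 1/(ωC) = 9740 Ω
Parallel: admittances add. Y = 1/R + 1/(jωL) + jωC
Y = (0.000917 − j0.000154) S
|Y| = 0.000930 S → |Z| = 1/|Y| = 1070 Ω, ∠Z = −∠Y = 9.55°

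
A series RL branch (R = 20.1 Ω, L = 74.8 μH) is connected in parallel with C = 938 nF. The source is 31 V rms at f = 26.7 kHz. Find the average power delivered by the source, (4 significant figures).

34.40 W

ω = 2πf = 167800 rad/s
X_L = ωL = 12.55 Ω
X_C = 1/(ωC) = 6.355 Ω
Branch 1 (R+jX_L): Z₁ = 20.10 + j12.55 Ω, |Z₁| = 23.70 Ω
Branch 2 (−jX_C): Z₂ = −j6.355 Ω
Parallel: Z = Z₁Z₂/(Z₁+Z₂), |Z| = 7.159 Ω, ∠Z = -75.15°
I = V/|Z| = 4.330 A
P = VI cos φ = 31 × 4.330 × cos(-75.15°) = 34.40 W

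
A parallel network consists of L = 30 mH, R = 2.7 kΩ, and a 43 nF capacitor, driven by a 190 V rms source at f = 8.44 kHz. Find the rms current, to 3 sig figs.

ω = 2πf = 53030 rad/s
X_L = ωL = 1590 Ω
X_C = 1/(ωC) = 439 Ω
Parallel: admittances add. Y = 1/R + 1/(jωL) + jωC
Y = (0.000370 + j0.00165) S
|Y| = 0.00169 S → |Z| = 1/|Y| = 591 Ω, ∠Z = −∠Y = -77.4°
I = V/|Z| = 190/591 = 322 mA

322 mA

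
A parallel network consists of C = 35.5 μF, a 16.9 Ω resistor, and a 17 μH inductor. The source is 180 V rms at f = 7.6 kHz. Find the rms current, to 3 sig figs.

ω = 2πf = 47750 rad/s
X_L = ωL = 0.812 Ω
X_C = 1/(ωC) = 0.590 Ω
Parallel: admittances add. Y = 1/R + 1/(jωL) + jωC
Y = (0.0592 + j0.463) S
|Y| = 0.467 S → |Z| = 1/|Y| = 2.14 Ω, ∠Z = −∠Y = -82.7°
I = V/|Z| = 180/2.14 = 84.1 A

84.1 A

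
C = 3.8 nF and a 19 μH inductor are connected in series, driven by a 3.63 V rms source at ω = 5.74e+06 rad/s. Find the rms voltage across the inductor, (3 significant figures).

6.26 V

X_L = ωL = 109 Ω
X_C = 1/(ωC) = 45.8 Ω
Net reactance X = X_L − X_C = 63.2 Ω
Z = j63.2 Ω
|Z| = √(0² + 63.2²) = 63.2 Ω
I = V/|Z| = 57.4 mA
V_L = I·|Z_L| = 0.0574 × 109 = 6.26 V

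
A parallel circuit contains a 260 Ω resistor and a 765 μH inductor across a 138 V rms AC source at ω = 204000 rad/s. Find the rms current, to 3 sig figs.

X_L = ωL = 156 Ω
Parallel: admittances add. Y = 1/R + 1/(jωL)
Y = (0.00385 − j0.00641) S
|Y| = 0.00747 S → |Z| = 1/|Y| = 134 Ω, ∠Z = −∠Y = 59.0°
I = V/|Z| = 138/134 = 1.03 A

1.03 A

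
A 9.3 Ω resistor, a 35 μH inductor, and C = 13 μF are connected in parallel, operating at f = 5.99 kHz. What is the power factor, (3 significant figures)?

0.370

ω = 2πf = 37640 rad/s
X_L = ωL = 1.32 Ω
X_C = 1/(ωC) = 2.04 Ω
Parallel: admittances add. Y = 1/R + 1/(jωL) + jωC
Y = (0.108 − j0.270) S
|Y| = 0.291 S → |Z| = 1/|Y| = 3.44 Ω, ∠Z = −∠Y = 68.3°
cos φ = cos(68.3°) = 0.370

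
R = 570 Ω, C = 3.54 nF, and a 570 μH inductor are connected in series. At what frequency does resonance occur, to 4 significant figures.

ω₀ = 1/√(LC) = 1/√(0.00057 × 3.54e-09) = 704000 rad/s
f₀ = ω₀/(2π) = 112.0 kHz

112.0 kHz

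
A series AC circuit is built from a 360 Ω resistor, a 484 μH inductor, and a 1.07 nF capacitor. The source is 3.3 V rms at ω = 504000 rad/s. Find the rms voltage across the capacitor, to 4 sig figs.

3.708 V

X_L = ωL = 243.9 Ω
X_C = 1/(ωC) = 1854 Ω
Net reactance X = X_L − X_C = -1610 Ω
Z = 360.0 − j1610 Ω
|Z| = √(360.0² + 1610²) = 1650 Ω
I = V/|Z| = 2.000 mA
V_C = I·|Z_C| = 0.002000 × 1854 = 3.708 V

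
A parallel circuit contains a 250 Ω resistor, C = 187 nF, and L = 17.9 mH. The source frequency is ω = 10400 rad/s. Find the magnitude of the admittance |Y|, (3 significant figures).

X_L = ωL = 186 Ω
X_C = 1/(ωC) = 514 Ω
Parallel: admittances add. Y = 1/R + 1/(jωL) + jωC
Y = (0.00400 − j0.00343) S
|Y| = 0.00527 S → |Z| = 1/|Y| = 190 Ω, ∠Z = −∠Y = 40.6°

5.27 mS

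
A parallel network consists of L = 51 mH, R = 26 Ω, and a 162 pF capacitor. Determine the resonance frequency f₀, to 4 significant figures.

ω₀ = 1/√(LC) = 1/√(0.051 × 1.62e-10) = 347900 rad/s
f₀ = ω₀/(2π) = 55.37 kHz

55.37 kHz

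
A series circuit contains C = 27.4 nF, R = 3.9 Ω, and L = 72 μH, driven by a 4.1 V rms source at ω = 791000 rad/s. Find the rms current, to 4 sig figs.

X_L = ωL = 56.95 Ω
X_C = 1/(ωC) = 46.14 Ω
Net reactance X = X_L − X_C = 10.81 Ω
Z = 3.900 + j10.81 Ω
|Z| = √(3.900² + 10.81²) = 11.49 Ω
I = V/|Z| = 4.1/11.49 = 356.7 mA

356.7 mA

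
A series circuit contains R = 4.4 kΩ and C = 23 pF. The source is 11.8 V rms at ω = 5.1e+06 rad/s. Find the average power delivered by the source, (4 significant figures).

6.657 mW

X_C = 1/(ωC) = 8525 Ω
Z = 4400 − j8525 Ω
|Z| = √(4400² + 8525²) = 9594 Ω
∠Z = arctan(-8525/4400) = -62.70°
I = V/|Z| = 1.230 mA
P = VI cos φ = 11.8 × 0.001230 × cos(-62.70°) = 6.657 mW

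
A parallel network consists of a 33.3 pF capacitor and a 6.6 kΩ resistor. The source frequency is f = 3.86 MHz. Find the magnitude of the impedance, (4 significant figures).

1217 Ω

ω = 2πf = 2.425e+07 rad/s
X_C = 1/(ωC) = 1238 Ω
Parallel: admittances add. Y = 1/R + jωC
Y = (0.0001515 + j0.0008076) S
|Y| = 0.0008217 S → |Z| = 1/|Y| = 1217 Ω, ∠Z = −∠Y = -79.37°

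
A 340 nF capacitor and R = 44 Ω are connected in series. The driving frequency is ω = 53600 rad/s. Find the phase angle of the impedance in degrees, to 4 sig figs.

-51.28°

X_C = 1/(ωC) = 54.87 Ω
Z = 44.00 − j54.87 Ω
|Z| = √(44.00² + 54.87²) = 70.34 Ω
∠Z = arctan(-54.87/44.00) = -51.28°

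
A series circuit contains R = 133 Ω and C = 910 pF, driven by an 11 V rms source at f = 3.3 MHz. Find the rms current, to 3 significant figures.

ω = 2πf = 2.073e+07 rad/s
X_C = 1/(ωC) = 53.0 Ω
Z = 133 − j53.0 Ω
|Z| = √(133² + 53.0²) = 143 Ω
I = V/|Z| = 11/143 = 76.8 mA

76.8 mA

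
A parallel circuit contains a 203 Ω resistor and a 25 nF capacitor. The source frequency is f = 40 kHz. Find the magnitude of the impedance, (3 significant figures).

ω = 2πf = 251300 rad/s
X_C = 1/(ωC) = 159 Ω
Parallel: admittances add. Y = 1/R + jωC
Y = (0.00493 + j0.00628) S
|Y| = 0.00798 S → |Z| = 1/|Y| = 125 Ω, ∠Z = −∠Y = -51.9°

125 Ω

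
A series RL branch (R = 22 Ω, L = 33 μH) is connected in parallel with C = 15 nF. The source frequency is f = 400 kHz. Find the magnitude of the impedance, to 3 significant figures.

37.6 Ω

ω = 2πf = 2.513e+06 rad/s
X_L = ωL = 82.9 Ω
X_C = 1/(ωC) = 26.5 Ω
Branch 1 (R+jX_L): Z₁ = 22.0 + j82.9 Ω, |Z₁| = 85.8 Ω
Branch 2 (−jX_C): Z₂ = −j26.5 Ω
Parallel: Z = Z₁Z₂/(Z₁+Z₂), |Z| = 37.6 Ω, ∠Z = -83.6°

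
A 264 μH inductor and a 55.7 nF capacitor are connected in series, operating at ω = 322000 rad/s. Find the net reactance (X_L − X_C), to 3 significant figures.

X_L = ωL = 85.0 Ω
X_C = 1/(ωC) = 55.8 Ω
X = 85.0 − 55.8 = 29.3 Ω

29.3 Ω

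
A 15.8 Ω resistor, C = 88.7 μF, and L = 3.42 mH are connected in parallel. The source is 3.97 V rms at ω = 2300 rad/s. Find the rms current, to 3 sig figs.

395 mA

X_L = ωL = 7.87 Ω
X_C = 1/(ωC) = 4.90 Ω
Parallel: admittances add. Y = 1/R + 1/(jωL) + jωC
Y = (0.0633 + j0.0769) S
|Y| = 0.0996 S → |Z| = 1/|Y| = 10.0 Ω, ∠Z = −∠Y = -50.5°
I = V/|Z| = 3.97/10.0 = 395 mA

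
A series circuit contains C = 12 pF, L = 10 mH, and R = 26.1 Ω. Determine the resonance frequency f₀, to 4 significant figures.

459.4 kHz

ω₀ = 1/√(LC) = 1/√(0.01 × 1.2e-11) = 2.887e+06 rad/s
f₀ = ω₀/(2π) = 459.4 kHz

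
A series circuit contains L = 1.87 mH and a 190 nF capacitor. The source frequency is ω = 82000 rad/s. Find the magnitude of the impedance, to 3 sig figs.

X_L = ωL = 153 Ω
X_C = 1/(ωC) = 64.2 Ω
Net reactance X = X_L − X_C = 89.2 Ω
Z = j89.2 Ω
|Z| = √(0² + 89.2²) = 89.2 Ω

89.2 Ω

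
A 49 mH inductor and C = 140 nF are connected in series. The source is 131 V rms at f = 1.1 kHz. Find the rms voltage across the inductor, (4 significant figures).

ω = 2πf = 6912 rad/s
X_L = ωL = 338.7 Ω
X_C = 1/(ωC) = 1033 Ω
Net reactance X = X_L − X_C = -694.8 Ω
Z = − j694.8 Ω
|Z| = √(0² + 694.8²) = 694.8 Ω
I = V/|Z| = 188.5 mA
V_L = I·|Z_L| = 0.1885 × 338.7 = 63.85 V

63.85 V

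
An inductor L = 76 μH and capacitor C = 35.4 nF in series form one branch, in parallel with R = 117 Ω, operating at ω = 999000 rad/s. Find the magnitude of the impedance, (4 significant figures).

X_L = ωL = 75.92 Ω
X_C = 1/(ωC) = 28.28 Ω
Branch 1: Z₁ = R = 117.0 Ω
Branch 2 (series LC): Z₂ = j(X_L − X_C) = j47.65 Ω
Parallel: Z = Z₁Z₂/(Z₁+Z₂), |Z| = 44.13 Ω, ∠Z = 67.84°

44.13 Ω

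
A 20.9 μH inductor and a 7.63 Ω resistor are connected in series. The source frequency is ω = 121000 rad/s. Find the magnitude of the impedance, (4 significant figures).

X_L = ωL = 2.529 Ω
Z = 7.630 + j2.529 Ω
|Z| = √(7.630² + 2.529²) = 8.038 Ω

8.038 Ω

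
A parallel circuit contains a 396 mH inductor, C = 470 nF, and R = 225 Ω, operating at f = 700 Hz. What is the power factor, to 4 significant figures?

ω = 2πf = 4398 rad/s
X_L = ωL = 1742 Ω
X_C = 1/(ωC) = 483.8 Ω
Parallel: admittances add. Y = 1/R + 1/(jωL) + jωC
Y = (0.004444 + j0.001493) S
|Y| = 0.004689 S → |Z| = 1/|Y| = 213.3 Ω, ∠Z = −∠Y = -18.57°
cos φ = cos(-18.57°) = 0.9479

0.9479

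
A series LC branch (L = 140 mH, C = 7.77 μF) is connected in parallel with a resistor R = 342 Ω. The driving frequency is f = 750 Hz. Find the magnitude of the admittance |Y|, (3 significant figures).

ω = 2πf = 4712 rad/s
X_L = ωL = 660 Ω
X_C = 1/(ωC) = 27.3 Ω
Branch 1: Z₁ = R = 342 Ω
Branch 2 (series LC): Z₂ = j(X_L − X_C) = j632 Ω
Parallel: Z = Z₁Z₂/(Z₁+Z₂), |Z| = 301 Ω, ∠Z = 28.4°
|Y| = 1/|Z| = 3.32 mS

3.32 mS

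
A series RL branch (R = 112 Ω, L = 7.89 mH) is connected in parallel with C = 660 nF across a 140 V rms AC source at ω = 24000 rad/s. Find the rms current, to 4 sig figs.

X_L = ωL = 189.4 Ω
X_C = 1/(ωC) = 63.13 Ω
Branch 1 (R+jX_L): Z₁ = 112.0 + j189.4 Ω, |Z₁| = 220.0 Ω
Branch 2 (−jX_C): Z₂ = −j63.13 Ω
Parallel: Z = Z₁Z₂/(Z₁+Z₂), |Z| = 82.30 Ω, ∠Z = -79.02°
I = V/|Z| = 140/82.30 = 1.701 A

1.701 A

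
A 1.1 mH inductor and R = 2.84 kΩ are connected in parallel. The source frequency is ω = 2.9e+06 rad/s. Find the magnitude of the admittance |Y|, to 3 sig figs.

X_L = ωL = 3190 Ω
Parallel: admittances add. Y = 1/R + 1/(jωL)
Y = (0.000352 − j0.000313) S
|Y| = 0.000471 S → |Z| = 1/|Y| = 2120 Ω, ∠Z = −∠Y = 41.7°

471 μS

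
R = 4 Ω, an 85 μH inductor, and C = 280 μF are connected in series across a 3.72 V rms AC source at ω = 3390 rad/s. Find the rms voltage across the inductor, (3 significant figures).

X_L = ωL = 0.288 Ω
X_C = 1/(ωC) = 1.05 Ω
Net reactance X = X_L − X_C = -0.765 Ω
Z = 4.00 − j0.765 Ω
|Z| = √(4.00² + 0.765²) = 4.07 Ω
I = V/|Z| = 913 mA
V_L = I·|Z_L| = 0.913 × 0.288 = 0.263 V

0.263 V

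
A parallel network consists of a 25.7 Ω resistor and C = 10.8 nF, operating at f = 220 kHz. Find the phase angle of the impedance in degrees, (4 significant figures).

-20.99°

ω = 2πf = 1.382e+06 rad/s
X_C = 1/(ωC) = 66.98 Ω
Parallel: admittances add. Y = 1/R + jωC
Y = (0.03891 + j0.01493) S
|Y| = 0.04168 S → |Z| = 1/|Y| = 23.99 Ω, ∠Z = −∠Y = -20.99°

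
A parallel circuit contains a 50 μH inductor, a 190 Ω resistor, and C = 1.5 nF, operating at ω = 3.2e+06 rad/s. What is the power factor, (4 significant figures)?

0.9641

X_L = ωL = 160.0 Ω
X_C = 1/(ωC) = 208.3 Ω
Parallel: admittances add. Y = 1/R + 1/(jωL) + jωC
Y = (0.005263 − j0.001450) S
|Y| = 0.005459 S → |Z| = 1/|Y| = 183.2 Ω, ∠Z = −∠Y = 15.40°
cos φ = cos(15.40°) = 0.9641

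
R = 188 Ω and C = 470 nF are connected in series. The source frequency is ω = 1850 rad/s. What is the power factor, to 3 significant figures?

0.161

X_C = 1/(ωC) = 1150 Ω
Z = 188 − j1150 Ω
|Z| = √(188² + 1150²) = 1170 Ω
∠Z = arctan(-1150/188) = -80.7°
cos φ = cos(-80.7°) = 0.161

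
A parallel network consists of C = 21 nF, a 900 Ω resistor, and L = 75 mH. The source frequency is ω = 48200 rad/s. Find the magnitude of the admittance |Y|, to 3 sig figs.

X_L = ωL = 3620 Ω
X_C = 1/(ωC) = 988 Ω
Parallel: admittances add. Y = 1/R + 1/(jωL) + jωC
Y = (0.00111 + j0.000736) S
|Y| = 0.00133 S → |Z| = 1/|Y| = 750 Ω, ∠Z = −∠Y = -33.5°

1.33 mS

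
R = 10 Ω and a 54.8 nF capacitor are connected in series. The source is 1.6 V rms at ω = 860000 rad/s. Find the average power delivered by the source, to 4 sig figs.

X_C = 1/(ωC) = 21.22 Ω
Z = 10.00 − j21.22 Ω
|Z| = √(10.00² + 21.22²) = 23.46 Ω
∠Z = arctan(-21.22/10.00) = -64.77°
I = V/|Z| = 68.21 mA
P = VI cos φ = 1.6 × 0.06821 × cos(-64.77°) = 46.53 mW

46.53 mW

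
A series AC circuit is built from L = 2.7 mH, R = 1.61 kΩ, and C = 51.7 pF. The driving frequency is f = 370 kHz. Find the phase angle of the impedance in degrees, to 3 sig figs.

ω = 2πf = 2.325e+06 rad/s
X_L = ωL = 6280 Ω
X_C = 1/(ωC) = 8320 Ω
Net reactance X = X_L − X_C = -2040 Ω
Z = 1610 − j2040 Ω
|Z| = √(1610² + 2040²) = 2600 Ω
∠Z = arctan(-2040/1610) = -51.8°

-51.8°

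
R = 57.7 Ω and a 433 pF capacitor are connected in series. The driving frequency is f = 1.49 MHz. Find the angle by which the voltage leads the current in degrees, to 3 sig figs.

ω = 2πf = 9.362e+06 rad/s
X_C = 1/(ωC) = 247 Ω
Z = 57.7 − j247 Ω
|Z| = √(57.7² + 247²) = 253 Ω
∠Z = arctan(-247/57.7) = -76.8°

-76.8°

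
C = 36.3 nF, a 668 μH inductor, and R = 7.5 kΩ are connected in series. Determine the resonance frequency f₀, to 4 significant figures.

32.32 kHz

ω₀ = 1/√(LC) = 1/√(0.000668 × 3.63e-08) = 203100 rad/s
f₀ = ω₀/(2π) = 32.32 kHz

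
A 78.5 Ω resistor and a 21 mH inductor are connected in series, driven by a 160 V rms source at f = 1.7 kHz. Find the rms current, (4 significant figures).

673.3 mA

ω = 2πf = 10680 rad/s
X_L = ωL = 224.3 Ω
Z = 78.50 + j224.3 Ω
|Z| = √(78.50² + 224.3²) = 237.6 Ω
I = V/|Z| = 160/237.6 = 673.3 mA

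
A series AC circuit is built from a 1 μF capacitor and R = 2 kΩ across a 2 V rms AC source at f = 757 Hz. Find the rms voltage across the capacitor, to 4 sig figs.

0.2091 V

ω = 2πf = 4756 rad/s
X_C = 1/(ωC) = 210.2 Ω
Z = 2000 − j210.2 Ω
|Z| = √(2000² + 210.2²) = 2011 Ω
I = V/|Z| = 994.5 μA
V_C = I·|Z_C| = 0.0009945 × 210.2 = 0.2091 V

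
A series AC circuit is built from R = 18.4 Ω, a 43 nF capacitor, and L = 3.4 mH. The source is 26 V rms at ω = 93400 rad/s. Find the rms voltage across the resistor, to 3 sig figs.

X_L = ωL = 318 Ω
X_C = 1/(ωC) = 249 Ω
Net reactance X = X_L − X_C = 68.6 Ω
Z = 18.4 + j68.6 Ω
|Z| = √(18.4² + 68.6²) = 71.0 Ω
I = V/|Z| = 366 mA
V_R = I·|Z_R| = 0.366 × 18.4 = 6.74 V

6.74 V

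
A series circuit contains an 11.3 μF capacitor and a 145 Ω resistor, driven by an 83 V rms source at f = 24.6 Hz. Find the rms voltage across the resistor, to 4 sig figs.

20.38 V

ω = 2πf = 154.6 rad/s
X_C = 1/(ωC) = 572.5 Ω
Z = 145.0 − j572.5 Ω
|Z| = √(145.0² + 572.5²) = 590.6 Ω
I = V/|Z| = 140.5 mA
V_R = I·|Z_R| = 0.1405 × 145.0 = 20.38 V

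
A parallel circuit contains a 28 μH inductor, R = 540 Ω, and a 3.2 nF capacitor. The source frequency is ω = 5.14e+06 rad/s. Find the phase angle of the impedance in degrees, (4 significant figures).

-78.97°

X_L = ωL = 143.9 Ω
X_C = 1/(ωC) = 60.80 Ω
Parallel: admittances add. Y = 1/R + 1/(jωL) + jωC
Y = (0.001852 + j0.009500) S
|Y| = 0.009679 S → |Z| = 1/|Y| = 103.3 Ω, ∠Z = −∠Y = -78.97°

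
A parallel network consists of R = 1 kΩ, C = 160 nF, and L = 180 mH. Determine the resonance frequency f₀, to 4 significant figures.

937.8 Hz

ω₀ = 1/√(LC) = 1/√(0.18 × 1.6e-07) = 5893 rad/s
f₀ = ω₀/(2π) = 937.8 Hz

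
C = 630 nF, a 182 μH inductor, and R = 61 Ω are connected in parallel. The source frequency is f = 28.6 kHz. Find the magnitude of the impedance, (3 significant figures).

11.9 Ω

ω = 2πf = 179700 rad/s
X_L = ωL = 32.7 Ω
X_C = 1/(ωC) = 8.83 Ω
Parallel: admittances add. Y = 1/R + 1/(jωL) + jωC
Y = (0.0164 + j0.0826) S
|Y| = 0.0842 S → |Z| = 1/|Y| = 11.9 Ω, ∠Z = −∠Y = -78.8°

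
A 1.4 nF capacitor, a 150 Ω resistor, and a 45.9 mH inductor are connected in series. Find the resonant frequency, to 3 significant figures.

19.9 kHz

ω₀ = 1/√(LC) = 1/√(0.0459 × 1.4e-09) = 124700 rad/s
f₀ = ω₀/(2π) = 19.9 kHz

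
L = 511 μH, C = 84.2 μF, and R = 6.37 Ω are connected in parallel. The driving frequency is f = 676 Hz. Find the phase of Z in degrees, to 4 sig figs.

ω = 2πf = 4247 rad/s
X_L = ωL = 2.170 Ω
X_C = 1/(ωC) = 2.796 Ω
Parallel: admittances add. Y = 1/R + 1/(jωL) + jωC
Y = (0.1570 − j0.1031) S
|Y| = 0.1878 S → |Z| = 1/|Y| = 5.324 Ω, ∠Z = −∠Y = 33.30°

33.30°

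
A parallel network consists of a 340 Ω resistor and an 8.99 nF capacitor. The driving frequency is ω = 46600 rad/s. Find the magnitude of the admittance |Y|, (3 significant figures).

2.97 mS

X_C = 1/(ωC) = 2390 Ω
Parallel: admittances add. Y = 1/R + jωC
Y = (0.00294 + j0.000419) S
|Y| = 0.00297 S → |Z| = 1/|Y| = 337 Ω, ∠Z = −∠Y = -8.11°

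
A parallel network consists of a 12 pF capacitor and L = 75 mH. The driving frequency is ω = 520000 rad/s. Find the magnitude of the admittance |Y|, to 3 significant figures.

X_L = ωL = 39000 Ω
X_C = 1/(ωC) = 160000 Ω
Parallel: admittances add. Y = 1/(jωL) + jωC
Y = (0 − j1.94e-05) S
|Y| = 1.94e-05 S → |Z| = 1/|Y| = 51500 Ω, ∠Z = −∠Y = 90.0°

19.4 μS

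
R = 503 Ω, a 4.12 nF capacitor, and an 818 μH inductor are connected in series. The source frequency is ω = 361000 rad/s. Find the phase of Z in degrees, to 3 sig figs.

X_L = ωL = 295 Ω
X_C = 1/(ωC) = 672 Ω
Net reactance X = X_L − X_C = -377 Ω
Z = 503 − j377 Ω
|Z| = √(503² + 377²) = 629 Ω
∠Z = arctan(-377/503) = -36.9°

-36.9°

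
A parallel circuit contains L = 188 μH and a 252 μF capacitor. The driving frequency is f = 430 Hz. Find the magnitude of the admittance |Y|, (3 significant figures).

ω = 2πf = 2702 rad/s
X_L = ωL = 0.508 Ω
X_C = 1/(ωC) = 1.47 Ω
Parallel: admittances add. Y = 1/(jωL) + jωC
Y = (0 − j1.29) S
|Y| = 1.29 S → |Z| = 1/|Y| = 0.776 Ω, ∠Z = −∠Y = 90.0°

1.29 S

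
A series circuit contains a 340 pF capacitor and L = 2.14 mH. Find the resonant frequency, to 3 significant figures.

187 kHz

ω₀ = 1/√(LC) = 1/√(0.00214 × 3.4e-10) = 1.172e+06 rad/s
f₀ = ω₀/(2π) = 187 kHz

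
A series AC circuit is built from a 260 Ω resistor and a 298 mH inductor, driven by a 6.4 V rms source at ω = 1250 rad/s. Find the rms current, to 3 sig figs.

X_L = ωL = 372 Ω
Z = 260 + j372 Ω
|Z| = √(260² + 372²) = 454 Ω
I = V/|Z| = 6.4/454 = 14.1 mA

14.1 mA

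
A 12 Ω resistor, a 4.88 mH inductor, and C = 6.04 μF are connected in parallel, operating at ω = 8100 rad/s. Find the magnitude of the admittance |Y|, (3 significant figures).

86.6 mS

X_L = ωL = 39.5 Ω
X_C = 1/(ωC) = 20.4 Ω
Parallel: admittances add. Y = 1/R + 1/(jωL) + jωC
Y = (0.0833 + j0.0236) S
|Y| = 0.0866 S → |Z| = 1/|Y| = 11.5 Ω, ∠Z = −∠Y = -15.8°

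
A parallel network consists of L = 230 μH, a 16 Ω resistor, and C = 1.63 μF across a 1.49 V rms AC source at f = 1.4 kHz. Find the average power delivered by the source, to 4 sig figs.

ω = 2πf = 8796 rad/s
X_L = ωL = 2.023 Ω
X_C = 1/(ωC) = 69.74 Ω
Parallel: admittances add. Y = 1/R + 1/(jωL) + jωC
Y = (0.06250 − j0.4799) S
|Y| = 0.4840 S → |Z| = 1/|Y| = 2.066 Ω, ∠Z = −∠Y = 82.58°
I = V/|Z| = 721.1 mA
P = VI cos φ = 1.49 × 0.7211 × cos(82.58°) = 138.8 mW

138.8 mW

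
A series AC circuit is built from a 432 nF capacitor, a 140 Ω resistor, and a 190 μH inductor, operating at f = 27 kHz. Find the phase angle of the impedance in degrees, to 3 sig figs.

7.56°

ω = 2πf = 169600 rad/s
X_L = ωL = 32.2 Ω
X_C = 1/(ωC) = 13.6 Ω
Net reactance X = X_L − X_C = 18.6 Ω
Z = 140 + j18.6 Ω
|Z| = √(140² + 18.6²) = 141 Ω
∠Z = arctan(18.6/140) = 7.56°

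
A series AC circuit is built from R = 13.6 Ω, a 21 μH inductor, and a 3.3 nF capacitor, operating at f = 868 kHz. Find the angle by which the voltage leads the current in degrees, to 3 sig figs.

ω = 2πf = 5.454e+06 rad/s
X_L = ωL = 115 Ω
X_C = 1/(ωC) = 55.6 Ω
Net reactance X = X_L − X_C = 59.0 Ω
Z = 13.6 + j59.0 Ω
|Z| = √(13.6² + 59.0²) = 60.5 Ω
∠Z = arctan(59.0/13.6) = 77.0°

77.0°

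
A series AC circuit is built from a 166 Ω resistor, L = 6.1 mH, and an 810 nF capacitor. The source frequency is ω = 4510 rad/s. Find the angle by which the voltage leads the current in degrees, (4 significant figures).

X_L = ωL = 27.51 Ω
X_C = 1/(ωC) = 273.7 Ω
Net reactance X = X_L − X_C = -246.2 Ω
Z = 166.0 − j246.2 Ω
|Z| = √(166.0² + 246.2²) = 297.0 Ω
∠Z = arctan(-246.2/166.0) = -56.01°

-56.01°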